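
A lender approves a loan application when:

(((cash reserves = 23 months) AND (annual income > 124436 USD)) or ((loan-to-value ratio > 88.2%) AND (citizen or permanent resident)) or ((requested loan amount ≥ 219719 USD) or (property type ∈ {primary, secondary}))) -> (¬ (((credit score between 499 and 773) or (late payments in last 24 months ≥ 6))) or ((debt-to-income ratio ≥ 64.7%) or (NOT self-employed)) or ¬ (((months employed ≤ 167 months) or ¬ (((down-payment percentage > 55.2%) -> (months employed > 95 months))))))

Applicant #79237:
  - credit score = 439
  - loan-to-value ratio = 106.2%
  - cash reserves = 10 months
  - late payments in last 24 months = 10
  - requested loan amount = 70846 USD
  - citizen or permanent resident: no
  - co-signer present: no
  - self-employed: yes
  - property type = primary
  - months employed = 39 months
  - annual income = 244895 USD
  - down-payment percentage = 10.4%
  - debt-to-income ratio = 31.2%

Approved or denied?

Denied

Atomic conditions:
  cash reserves = 23 months: 10 == 23 is false
  annual income > 124436 USD: 244895 > 124436 is true
  loan-to-value ratio > 88.2%: 106.2 > 88.2 is true
  citizen or permanent resident: no → false
  requested loan amount ≥ 219719 USD: 70846 ≥ 219719 is false
  property type ∈ {primary, secondary}: primary is in the set → true
  credit score between 499 and 773: 439 in [499, 773] is false
  late payments in last 24 months ≥ 6: 10 ≥ 6 is true
  debt-to-income ratio ≥ 64.7%: 31.2 ≥ 64.7 is false
  NOT self-employed: yes → false
  months employed ≤ 167 months: 39 ≤ 167 is true
  down-payment percentage > 55.2%: 10.4 > 55.2 is false
  months employed > 95 months: 39 > 95 is false
Combine:
[1.1] false AND true = false
[1.2] true AND false = false
[1.3] false OR true = true
[1] false OR false OR true = true
[2.1.1] false OR true = true
[2.1] NOT true = false
[2.2] false OR false = false
[2.3.1.2.1] false → false (antecedent false ⇒ implication holds) = true
[2.3.1.2] NOT true = false
[2.3.1] true OR false = true
[2.3] NOT true = false
[2] false OR false OR false = false
[root] true → false = false
Overall: false → denied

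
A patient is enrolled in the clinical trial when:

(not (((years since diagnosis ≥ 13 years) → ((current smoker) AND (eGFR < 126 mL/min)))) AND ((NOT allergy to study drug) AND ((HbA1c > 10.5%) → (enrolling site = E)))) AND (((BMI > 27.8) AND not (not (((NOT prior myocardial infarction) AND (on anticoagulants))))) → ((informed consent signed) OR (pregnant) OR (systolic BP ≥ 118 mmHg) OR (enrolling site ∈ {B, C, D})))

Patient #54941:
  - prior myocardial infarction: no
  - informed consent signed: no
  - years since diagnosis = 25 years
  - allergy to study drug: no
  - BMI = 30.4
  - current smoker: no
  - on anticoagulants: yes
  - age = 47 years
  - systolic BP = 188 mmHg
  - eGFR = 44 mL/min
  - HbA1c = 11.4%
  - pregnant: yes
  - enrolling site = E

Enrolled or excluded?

Enrolled

Atomic conditions:
  years since diagnosis ≥ 13 years: 25 ≥ 13 is true
  current smoker: no → false
  eGFR < 126 mL/min: 44 < 126 is true
  NOT allergy to study drug: no → true
  HbA1c > 10.5%: 11.4 > 10.5 is true
  enrolling site = E: E == E is true
  BMI > 27.8: 30.4 > 27.8 is true
  NOT prior myocardial infarction: no → true
  on anticoagulants: yes → true
  informed consent signed: no → false
  pregnant: yes → true
  systolic BP ≥ 118 mmHg: 188 ≥ 118 is true
  enrolling site ∈ {B, C, D}: E is not in the set → false
Combine:
[1.1.1.2] false AND true = false
[1.1.1] true → false = false
[1.1] NOT false = true
[1.2.2] true → true = true
[1.2] true AND true = true
[1] true AND true = true
[2.1.2.1.1] true AND true = true
[2.1.2.1] NOT true = false
[2.1.2] NOT false = true
[2.1] true AND true = true
[2.2] false OR true OR true OR false = true
[2] true → true = true
[root] true AND true = true
Overall: true → enrolled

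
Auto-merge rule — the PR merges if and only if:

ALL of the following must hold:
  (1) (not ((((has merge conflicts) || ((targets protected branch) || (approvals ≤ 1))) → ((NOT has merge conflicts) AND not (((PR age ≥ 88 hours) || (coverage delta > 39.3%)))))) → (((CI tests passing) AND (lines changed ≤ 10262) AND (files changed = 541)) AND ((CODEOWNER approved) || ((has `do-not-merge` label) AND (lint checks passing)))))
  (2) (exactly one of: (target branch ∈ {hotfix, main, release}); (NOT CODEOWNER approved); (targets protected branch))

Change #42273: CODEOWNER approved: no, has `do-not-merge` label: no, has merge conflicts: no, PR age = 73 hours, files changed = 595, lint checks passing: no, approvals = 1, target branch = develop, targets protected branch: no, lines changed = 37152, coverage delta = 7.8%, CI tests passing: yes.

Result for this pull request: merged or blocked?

Merged

Atomic conditions:
  has merge conflicts: no → false
  targets protected branch: no → false
  approvals ≤ 1: 1 ≤ 1 is true
  NOT has merge conflicts: no → true
  PR age ≥ 88 hours: 73 ≥ 88 is false
  coverage delta > 39.3%: 7.8 > 39.3 is false
  CI tests passing: yes → true
  lines changed ≤ 10262: 37152 ≤ 10262 is false
  files changed = 541: 595 == 541 is false
  CODEOWNER approved: no → false
  has `do-not-merge` label: no → false
  lint checks passing: no → false
  target branch ∈ {hotfix, main, release}: develop is not in the set → false
  NOT CODEOWNER approved: no → true
Combine:
[1.1.1.1.2] false OR true = true
[1.1.1.1] false OR true = true
[1.1.1.2.2.1] false OR false = false
[1.1.1.2.2] NOT false = true
[1.1.1.2] true AND true = true
[1.1.1] true → true = true
[1.1] NOT true = false
[1.2.1] true AND false AND false = false
[1.2.2.2] false AND false = false
[1.2.2] false OR false = false
[1.2] false AND false = false
[1] false → false (antecedent false ⇒ implication holds) = true
[2] exactly-one(false, true, false) = true
[root] true AND true = true
Overall: true → merged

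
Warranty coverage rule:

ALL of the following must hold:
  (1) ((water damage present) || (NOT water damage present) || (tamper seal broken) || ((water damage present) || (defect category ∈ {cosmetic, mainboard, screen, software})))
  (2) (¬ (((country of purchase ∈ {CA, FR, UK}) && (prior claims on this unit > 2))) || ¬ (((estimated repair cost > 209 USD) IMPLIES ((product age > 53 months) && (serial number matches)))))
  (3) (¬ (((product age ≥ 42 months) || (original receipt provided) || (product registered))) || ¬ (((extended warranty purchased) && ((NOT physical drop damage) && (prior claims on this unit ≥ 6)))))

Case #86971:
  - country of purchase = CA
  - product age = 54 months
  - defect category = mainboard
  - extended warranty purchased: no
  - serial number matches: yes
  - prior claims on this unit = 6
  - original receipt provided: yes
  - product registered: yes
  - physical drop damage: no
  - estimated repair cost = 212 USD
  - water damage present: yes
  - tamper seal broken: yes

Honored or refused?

Atomic conditions:
  water damage present: yes → true
  NOT water damage present: yes → false
  tamper seal broken: yes → true
  defect category ∈ {cosmetic, mainboard, screen, software}: mainboard is in the set → true
  country of purchase ∈ {CA, FR, UK}: CA is in the set → true
  prior claims on this unit > 2: 6 > 2 is true
  estimated repair cost > 209 USD: 212 > 209 is true
  product age > 53 months: 54 > 53 is true
  serial number matches: yes → true
  product age ≥ 42 months: 54 ≥ 42 is true
  original receipt provided: yes → true
  product registered: yes → true
  extended warranty purchased: no → false
  NOT physical drop damage: no → true
  prior claims on this unit ≥ 6: 6 ≥ 6 is true
Combine:
[1.4] true OR true = true
[1] true OR false OR true OR true = true
[2.1.1] true AND true = true
[2.1] NOT true = false
[2.2.1.2] true AND true = true
[2.2.1] true → true = true
[2.2] NOT true = false
[2] false OR false = false
[3.1.1] true OR true OR true = true
[3.1] NOT true = false
[3.2.1.2] true AND true = true
[3.2.1] false AND true = false
[3.2] NOT false = true
[3] false OR true = true
[root] true AND false AND true = false
Overall: false → refused

Refused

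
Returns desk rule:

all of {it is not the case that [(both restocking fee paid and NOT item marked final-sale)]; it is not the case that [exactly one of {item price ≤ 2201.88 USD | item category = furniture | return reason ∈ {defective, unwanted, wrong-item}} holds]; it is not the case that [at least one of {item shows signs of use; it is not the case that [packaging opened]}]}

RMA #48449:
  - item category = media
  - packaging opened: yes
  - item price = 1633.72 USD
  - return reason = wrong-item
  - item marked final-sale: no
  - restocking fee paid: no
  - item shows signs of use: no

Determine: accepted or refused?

Atomic conditions:
  restocking fee paid: no → false
  NOT item marked final-sale: no → true
  item price ≤ 2201.88 USD: 1633.72 ≤ 2201.88 is true
  item category = furniture: media == furniture is false
  return reason ∈ {defective, unwanted, wrong-item}: wrong-item is in the set → true
  item shows signs of use: no → false
  packaging opened: yes → true
Combine:
[1.1] false AND true = false
[1] NOT false = true
[2.1] exactly-one(true, false, true) = false
[2] NOT false = true
[3.1.2] NOT true = false
[3.1] false OR false = false
[3] NOT false = true
[root] true AND true AND true = true
Overall: true → accepted

Accepted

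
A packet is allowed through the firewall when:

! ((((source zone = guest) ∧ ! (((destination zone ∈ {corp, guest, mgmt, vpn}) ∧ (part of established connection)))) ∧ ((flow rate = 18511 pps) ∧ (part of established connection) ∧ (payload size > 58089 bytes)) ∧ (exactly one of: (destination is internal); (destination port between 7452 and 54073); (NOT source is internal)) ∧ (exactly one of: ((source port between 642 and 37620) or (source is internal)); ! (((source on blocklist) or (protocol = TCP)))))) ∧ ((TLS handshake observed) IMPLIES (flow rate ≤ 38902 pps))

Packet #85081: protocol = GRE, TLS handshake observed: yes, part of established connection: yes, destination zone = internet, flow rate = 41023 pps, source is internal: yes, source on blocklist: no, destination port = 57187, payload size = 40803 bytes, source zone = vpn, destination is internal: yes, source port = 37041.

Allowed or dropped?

Atomic conditions:
  source zone = guest: vpn == guest is false
  destination zone ∈ {corp, guest, mgmt, vpn}: internet is not in the set → false
  part of established connection: yes → true
  flow rate = 18511 pps: 41023 == 18511 is false
  payload size > 58089 bytes: 40803 > 58089 is false
  destination is internal: yes → true
  destination port between 7452 and 54073: 57187 in [7452, 54073] is false
  NOT source is internal: yes → false
  source port between 642 and 37620: 37041 in [642, 37620] is true
  source is internal: yes → true
  source on blocklist: no → false
  protocol = TCP: GRE == TCP is false
  TLS handshake observed: yes → true
  flow rate ≤ 38902 pps: 41023 ≤ 38902 is false
Combine:
[1.1.1.2.1] false AND true = false
[1.1.1.2] NOT false = true
[1.1.1] false AND true = false
[1.1.2] false AND true AND false = false
[1.1.3] exactly-one(true, false, false) = true
[1.1.4.1] true OR true = true
[1.1.4.2.1] false OR false = false
[1.1.4.2] NOT false = true
[1.1.4] exactly-one(true, true) = false
[1.1] false AND false AND true AND false = false
[1] NOT false = true
[2] true → false = false
[root] true AND false = false
Overall: false → dropped

Dropped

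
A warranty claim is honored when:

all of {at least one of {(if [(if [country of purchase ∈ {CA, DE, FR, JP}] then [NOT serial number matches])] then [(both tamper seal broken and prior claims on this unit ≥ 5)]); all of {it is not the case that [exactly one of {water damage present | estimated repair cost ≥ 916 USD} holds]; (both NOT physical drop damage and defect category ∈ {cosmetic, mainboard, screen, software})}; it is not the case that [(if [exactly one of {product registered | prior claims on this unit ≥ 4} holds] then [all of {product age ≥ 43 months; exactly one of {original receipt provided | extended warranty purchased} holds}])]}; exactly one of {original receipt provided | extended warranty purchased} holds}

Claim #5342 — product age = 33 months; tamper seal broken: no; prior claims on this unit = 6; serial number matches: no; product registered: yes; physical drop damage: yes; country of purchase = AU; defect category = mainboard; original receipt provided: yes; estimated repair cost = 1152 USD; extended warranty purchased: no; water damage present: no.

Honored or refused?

Atomic conditions:
  country of purchase ∈ {CA, DE, FR, JP}: AU is not in the set → false
  NOT serial number matches: no → true
  tamper seal broken: no → false
  prior claims on this unit ≥ 5: 6 ≥ 5 is true
  water damage present: no → false
  estimated repair cost ≥ 916 USD: 1152 ≥ 916 is true
  NOT physical drop damage: yes → false
  defect category ∈ {cosmetic, mainboard, screen, software}: mainboard is in the set → true
  product registered: yes → true
  prior claims on this unit ≥ 4: 6 ≥ 4 is true
  product age ≥ 43 months: 33 ≥ 43 is false
  original receipt provided: yes → true
  extended warranty purchased: no → false
Combine:
[1.1.1] false → true (antecedent false ⇒ implication holds) = true
[1.1.2] false AND true = false
[1.1] true → false = false
[1.2.1.1] exactly-one(false, true) = true
[1.2.1] NOT true = false
[1.2.2] false AND true = false
[1.2] false AND false = false
[1.3.1.1] exactly-one(true, true) = false
[1.3.1.2.2] exactly-one(true, false) = true
[1.3.1.2] false AND true = false
[1.3.1] false → false (antecedent false ⇒ implication holds) = true
[1.3] NOT true = false
[1] false OR false OR false = false
[2] exactly-one(true, false) = true
[root] false AND true = false
Overall: false → refused

Refused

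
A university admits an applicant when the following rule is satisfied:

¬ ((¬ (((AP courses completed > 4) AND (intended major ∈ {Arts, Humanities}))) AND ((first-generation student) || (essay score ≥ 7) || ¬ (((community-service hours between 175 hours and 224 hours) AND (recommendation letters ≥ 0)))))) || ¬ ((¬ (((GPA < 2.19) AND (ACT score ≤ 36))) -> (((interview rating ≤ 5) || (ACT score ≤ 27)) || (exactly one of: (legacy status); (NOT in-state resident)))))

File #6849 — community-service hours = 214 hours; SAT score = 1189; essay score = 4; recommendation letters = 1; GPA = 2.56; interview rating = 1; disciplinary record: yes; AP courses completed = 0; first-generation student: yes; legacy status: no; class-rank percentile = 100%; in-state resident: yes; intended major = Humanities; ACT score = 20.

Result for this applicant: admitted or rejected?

Rejected

Atomic conditions:
  AP courses completed > 4: 0 > 4 is false
  intended major ∈ {Arts, Humanities}: Humanities is in the set → true
  first-generation student: yes → true
  essay score ≥ 7: 4 ≥ 7 is false
  community-service hours between 175 hours and 224 hours: 214 in [175, 224] is true
  recommendation letters ≥ 0: 1 ≥ 0 is true
  GPA < 2.19: 2.56 < 2.19 is false
  ACT score ≤ 36: 20 ≤ 36 is true
  interview rating ≤ 5: 1 ≤ 5 is true
  ACT score ≤ 27: 20 ≤ 27 is true
  legacy status: no → false
  NOT in-state resident: yes → false
Combine:
[1.1.1.1] false AND true = false
[1.1.1] NOT false = true
[1.1.2.3.1] true AND true = true
[1.1.2.3] NOT true = false
[1.1.2] true OR false OR false = true
[1.1] true AND true = true
[1] NOT true = false
[2.1.1.1] false AND true = false
[2.1.1] NOT false = true
[2.1.2.1] true OR true = true
[2.1.2.2] exactly-one(false, false) = false
[2.1.2] true OR false = true
[2.1] true → true = true
[2] NOT true = false
[root] false OR false = false
Overall: false → rejected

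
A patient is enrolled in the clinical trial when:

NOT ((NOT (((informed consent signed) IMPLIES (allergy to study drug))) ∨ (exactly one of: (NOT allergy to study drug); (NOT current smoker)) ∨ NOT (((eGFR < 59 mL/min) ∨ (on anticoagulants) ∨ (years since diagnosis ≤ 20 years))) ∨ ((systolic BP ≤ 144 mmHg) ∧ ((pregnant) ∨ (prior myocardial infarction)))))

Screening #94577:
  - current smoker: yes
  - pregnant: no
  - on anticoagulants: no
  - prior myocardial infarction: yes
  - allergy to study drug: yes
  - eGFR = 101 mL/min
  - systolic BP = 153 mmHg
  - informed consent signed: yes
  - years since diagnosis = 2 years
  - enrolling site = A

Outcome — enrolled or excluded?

Atomic conditions:
  informed consent signed: yes → true
  allergy to study drug: yes → true
  NOT allergy to study drug: yes → false
  NOT current smoker: yes → false
  eGFR < 59 mL/min: 101 < 59 is false
  on anticoagulants: no → false
  years since diagnosis ≤ 20 years: 2 ≤ 20 is true
  systolic BP ≤ 144 mmHg: 153 ≤ 144 is false
  pregnant: no → false
  prior myocardial infarction: yes → true
Combine:
[1.1.1] true → true = true
[1.1] NOT true = false
[1.2] exactly-one(false, false) = false
[1.3.1] false OR false OR true = true
[1.3] NOT true = false
[1.4.2] false OR true = true
[1.4] false AND true = false
[1] false OR false OR false OR false = false
[root] NOT false = true
Overall: true → enrolled

Enrolled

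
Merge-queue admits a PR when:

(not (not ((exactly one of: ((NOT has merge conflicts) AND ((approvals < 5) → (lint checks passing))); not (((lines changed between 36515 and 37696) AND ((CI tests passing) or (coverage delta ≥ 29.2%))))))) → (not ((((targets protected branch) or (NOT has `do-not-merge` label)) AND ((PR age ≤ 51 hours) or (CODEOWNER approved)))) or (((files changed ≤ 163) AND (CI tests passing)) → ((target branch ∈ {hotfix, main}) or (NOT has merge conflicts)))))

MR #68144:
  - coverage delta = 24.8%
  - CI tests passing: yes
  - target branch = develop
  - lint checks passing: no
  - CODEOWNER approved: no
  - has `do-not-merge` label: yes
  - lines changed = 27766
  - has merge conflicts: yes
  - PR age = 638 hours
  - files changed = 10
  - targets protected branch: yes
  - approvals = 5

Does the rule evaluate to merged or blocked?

Atomic conditions:
  NOT has merge conflicts: yes → false
  approvals < 5: 5 < 5 is false
  lint checks passing: no → false
  lines changed between 36515 and 37696: 27766 in [36515, 37696] is false
  CI tests passing: yes → true
  coverage delta ≥ 29.2%: 24.8 ≥ 29.2 is false
  targets protected branch: yes → true
  NOT has `do-not-merge` label: yes → false
  PR age ≤ 51 hours: 638 ≤ 51 is false
  CODEOWNER approved: no → false
  files changed ≤ 163: 10 ≤ 163 is true
  target branch ∈ {hotfix, main}: develop is not in the set → false
Combine:
[1.1.1.1.2] false → false (antecedent false ⇒ implication holds) = true
[1.1.1.1] false AND true = false
[1.1.1.2.1.2] true OR false = true
[1.1.1.2.1] false AND true = false
[1.1.1.2] NOT false = true
[1.1.1] exactly-one(false, true) = true
[1.1] NOT true = false
[1] NOT false = true
[2.1.1.1] true OR false = true
[2.1.1.2] false OR false = false
[2.1.1] true AND false = false
[2.1] NOT false = true
[2.2.1] true AND true = true
[2.2.2] false OR false = false
[2.2] true → false = false
[2] true OR false = true
[root] true → true = true
Overall: true → merged

Merged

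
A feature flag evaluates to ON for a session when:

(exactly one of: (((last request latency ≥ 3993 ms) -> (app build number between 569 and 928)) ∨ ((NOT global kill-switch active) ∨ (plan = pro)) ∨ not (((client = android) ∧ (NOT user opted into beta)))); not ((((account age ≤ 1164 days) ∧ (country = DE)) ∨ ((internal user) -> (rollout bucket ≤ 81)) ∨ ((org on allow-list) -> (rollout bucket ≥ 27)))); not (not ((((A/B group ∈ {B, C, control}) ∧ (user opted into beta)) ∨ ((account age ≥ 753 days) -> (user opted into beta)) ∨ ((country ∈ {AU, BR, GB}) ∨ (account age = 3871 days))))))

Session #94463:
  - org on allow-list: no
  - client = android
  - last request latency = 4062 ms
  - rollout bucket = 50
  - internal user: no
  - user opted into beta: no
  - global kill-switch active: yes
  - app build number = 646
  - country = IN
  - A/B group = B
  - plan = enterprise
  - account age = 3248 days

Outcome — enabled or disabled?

Enabled

Atomic conditions:
  last request latency ≥ 3993 ms: 4062 ≥ 3993 is true
  app build number between 569 and 928: 646 in [569, 928] is true
  NOT global kill-switch active: yes → false
  plan = pro: enterprise == pro is false
  client = android: android == android is true
  NOT user opted into beta: no → true
  account age ≤ 1164 days: 3248 ≤ 1164 is false
  country = DE: IN == DE is false
  internal user: no → false
  rollout bucket ≤ 81: 50 ≤ 81 is true
  org on allow-list: no → false
  rollout bucket ≥ 27: 50 ≥ 27 is true
  A/B group ∈ {B, C, control}: B is in the set → true
  user opted into beta: no → false
  account age ≥ 753 days: 3248 ≥ 753 is true
  country ∈ {AU, BR, GB}: IN is not in the set → false
  account age = 3871 days: 3248 == 3871 is false
Combine:
[1.1] true → true = true
[1.2] false OR false = false
[1.3.1] true AND true = true
[1.3] NOT true = false
[1] true OR false OR false = true
[2.1.1] false AND false = false
[2.1.2] false → true (antecedent false ⇒ implication holds) = true
[2.1.3] false → true (antecedent false ⇒ implication holds) = true
[2.1] false OR true OR true = true
[2] NOT true = false
[3.1.1.1] true AND false = false
[3.1.1.2] true → false = false
[3.1.1.3] false OR false = false
[3.1.1] false OR false OR false = false
[3.1] NOT false = true
[3] NOT true = false
[root] exactly-one(true, false, false) = true
Overall: true → enabled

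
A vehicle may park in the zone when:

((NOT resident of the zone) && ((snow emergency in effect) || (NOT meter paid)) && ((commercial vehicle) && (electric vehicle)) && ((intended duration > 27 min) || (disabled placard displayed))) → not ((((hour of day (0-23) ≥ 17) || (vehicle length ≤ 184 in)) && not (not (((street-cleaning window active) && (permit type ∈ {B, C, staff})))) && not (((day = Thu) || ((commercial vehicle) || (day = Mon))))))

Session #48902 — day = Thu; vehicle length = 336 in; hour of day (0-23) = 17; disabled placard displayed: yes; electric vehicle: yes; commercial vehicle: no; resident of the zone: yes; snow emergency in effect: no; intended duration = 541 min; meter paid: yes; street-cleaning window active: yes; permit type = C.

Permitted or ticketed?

Permitted

Atomic conditions:
  NOT resident of the zone: yes → false
  snow emergency in effect: no → false
  NOT meter paid: yes → false
  commercial vehicle: no → false
  electric vehicle: yes → true
  intended duration > 27 min: 541 > 27 is true
  disabled placard displayed: yes → true
  hour of day (0-23) ≥ 17: 17 ≥ 17 is true
  vehicle length ≤ 184 in: 336 ≤ 184 is false
  street-cleaning window active: yes → true
  permit type ∈ {B, C, staff}: C is in the set → true
  day = Thu: Thu == Thu is true
  day = Mon: Thu == Mon is false
Combine:
[1.2] false OR false = false
[1.3] false AND true = false
[1.4] true OR true = true
[1] false AND false AND false AND true = false
[2.1.1] true OR false = true
[2.1.2.1.1] true AND true = true
[2.1.2.1] NOT true = false
[2.1.2] NOT false = true
[2.1.3.1.2] false OR false = false
[2.1.3.1] true OR false = true
[2.1.3] NOT true = false
[2.1] true AND true AND false = false
[2] NOT false = true
[root] false → true (antecedent false ⇒ implication holds) = true
Overall: true → permitted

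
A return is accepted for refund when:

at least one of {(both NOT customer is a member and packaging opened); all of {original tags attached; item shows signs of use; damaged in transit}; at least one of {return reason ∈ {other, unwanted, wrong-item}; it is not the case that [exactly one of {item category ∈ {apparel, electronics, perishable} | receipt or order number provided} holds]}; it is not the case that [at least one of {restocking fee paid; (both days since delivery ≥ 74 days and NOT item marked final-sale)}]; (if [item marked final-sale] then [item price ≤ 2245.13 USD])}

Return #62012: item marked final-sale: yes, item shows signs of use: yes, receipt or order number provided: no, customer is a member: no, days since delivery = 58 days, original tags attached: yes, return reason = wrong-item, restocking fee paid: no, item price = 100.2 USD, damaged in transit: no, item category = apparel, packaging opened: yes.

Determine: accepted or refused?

Accepted

Atomic conditions:
  NOT customer is a member: no → true
  packaging opened: yes → true
  original tags attached: yes → true
  item shows signs of use: yes → true
  damaged in transit: no → false
  return reason ∈ {other, unwanted, wrong-item}: wrong-item is in the set → true
  item category ∈ {apparel, electronics, perishable}: apparel is in the set → true
  receipt or order number provided: no → false
  restocking fee paid: no → false
  days since delivery ≥ 74 days: 58 ≥ 74 is false
  NOT item marked final-sale: yes → false
  item marked final-sale: yes → true
  item price ≤ 2245.13 USD: 100.2 ≤ 2245.13 is true
Combine:
[1] true AND true = true
[2] true AND true AND false = false
[3.2.1] exactly-one(true, false) = true
[3.2] NOT true = false
[3] true OR false = true
[4.1.2] false AND false = false
[4.1] false OR false = false
[4] NOT false = true
[5] true → true = true
[root] true OR false OR true OR true OR true = true
Overall: true → accepted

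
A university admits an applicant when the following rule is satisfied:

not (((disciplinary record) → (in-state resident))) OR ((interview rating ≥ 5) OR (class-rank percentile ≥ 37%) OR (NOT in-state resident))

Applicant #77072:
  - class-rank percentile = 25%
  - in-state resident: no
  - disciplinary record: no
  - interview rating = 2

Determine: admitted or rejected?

Atomic conditions:
  disciplinary record: no → false
  in-state resident: no → false
  interview rating ≥ 5: 2 ≥ 5 is false
  class-rank percentile ≥ 37%: 25 ≥ 37 is false
  NOT in-state resident: no → true
Combine:
[1.1] false → false (antecedent false ⇒ implication holds) = true
[1] NOT true = false
[2] false OR false OR true = true
[root] false OR true = true
Overall: true → admitted

Admitted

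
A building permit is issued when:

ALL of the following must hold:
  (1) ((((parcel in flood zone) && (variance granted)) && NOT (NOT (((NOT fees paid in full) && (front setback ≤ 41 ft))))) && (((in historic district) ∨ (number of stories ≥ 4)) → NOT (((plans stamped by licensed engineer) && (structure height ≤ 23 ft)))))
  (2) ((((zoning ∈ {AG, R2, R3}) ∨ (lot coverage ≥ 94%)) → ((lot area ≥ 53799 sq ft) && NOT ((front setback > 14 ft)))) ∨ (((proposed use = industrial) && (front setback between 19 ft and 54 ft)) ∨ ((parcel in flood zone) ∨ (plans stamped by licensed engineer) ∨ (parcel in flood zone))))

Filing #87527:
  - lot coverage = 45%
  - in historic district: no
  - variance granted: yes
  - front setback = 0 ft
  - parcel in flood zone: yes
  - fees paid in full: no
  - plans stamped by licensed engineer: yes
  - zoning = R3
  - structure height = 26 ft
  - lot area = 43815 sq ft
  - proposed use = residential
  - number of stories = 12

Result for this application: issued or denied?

Atomic conditions:
  parcel in flood zone: yes → true
  variance granted: yes → true
  NOT fees paid in full: no → true
  front setback ≤ 41 ft: 0 ≤ 41 is true
  in historic district: no → false
  number of stories ≥ 4: 12 ≥ 4 is true
  plans stamped by licensed engineer: yes → true
  structure height ≤ 23 ft: 26 ≤ 23 is false
  zoning ∈ {AG, R2, R3}: R3 is in the set → true
  lot coverage ≥ 94%: 45 ≥ 94 is false
  lot area ≥ 53799 sq ft: 43815 ≥ 53799 is false
  front setback > 14 ft: 0 > 14 is false
  proposed use = industrial: residential == industrial is false
  front setback between 19 ft and 54 ft: 0 in [19, 54] is false
Combine:
[1.1.1] true AND true = true
[1.1.2.1.1] true AND true = true
[1.1.2.1] NOT true = false
[1.1.2] NOT false = true
[1.1] true AND true = true
[1.2.1] false OR true = true
[1.2.2.1] true AND false = false
[1.2.2] NOT false = true
[1.2] true → true = true
[1] true AND true = true
[2.1.1] true OR false = true
[2.1.2.2] NOT false = true
[2.1.2] false AND true = false
[2.1] true → false = false
[2.2.1] false AND false = false
[2.2.2] true OR true OR true = true
[2.2] false OR true = true
[2] false OR true = true
[root] true AND true = true
Overall: true → issued

Issued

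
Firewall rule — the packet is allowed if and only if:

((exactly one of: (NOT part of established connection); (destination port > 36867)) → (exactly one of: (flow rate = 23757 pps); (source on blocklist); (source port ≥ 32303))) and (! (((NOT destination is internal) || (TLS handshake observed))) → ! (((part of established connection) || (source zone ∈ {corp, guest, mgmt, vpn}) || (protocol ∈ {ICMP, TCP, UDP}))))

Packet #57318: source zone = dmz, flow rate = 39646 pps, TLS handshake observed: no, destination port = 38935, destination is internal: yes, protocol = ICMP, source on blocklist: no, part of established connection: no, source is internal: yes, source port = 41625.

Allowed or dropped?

Dropped

Atomic conditions:
  NOT part of established connection: no → true
  destination port > 36867: 38935 > 36867 is true
  flow rate = 23757 pps: 39646 == 23757 is false
  source on blocklist: no → false
  source port ≥ 32303: 41625 ≥ 32303 is true
  NOT destination is internal: yes → false
  TLS handshake observed: no → false
  part of established connection: no → false
  source zone ∈ {corp, guest, mgmt, vpn}: dmz is not in the set → false
  protocol ∈ {ICMP, TCP, UDP}: ICMP is in the set → true
Combine:
[1.1] exactly-one(true, true) = false
[1.2] exactly-one(false, false, true) = true
[1] false → true (antecedent false ⇒ implication holds) = true
[2.1.1] false OR false = false
[2.1] NOT false = true
[2.2.1] false OR false OR true = true
[2.2] NOT true = false
[2] true → false = false
[root] true AND false = false
Overall: false → dropped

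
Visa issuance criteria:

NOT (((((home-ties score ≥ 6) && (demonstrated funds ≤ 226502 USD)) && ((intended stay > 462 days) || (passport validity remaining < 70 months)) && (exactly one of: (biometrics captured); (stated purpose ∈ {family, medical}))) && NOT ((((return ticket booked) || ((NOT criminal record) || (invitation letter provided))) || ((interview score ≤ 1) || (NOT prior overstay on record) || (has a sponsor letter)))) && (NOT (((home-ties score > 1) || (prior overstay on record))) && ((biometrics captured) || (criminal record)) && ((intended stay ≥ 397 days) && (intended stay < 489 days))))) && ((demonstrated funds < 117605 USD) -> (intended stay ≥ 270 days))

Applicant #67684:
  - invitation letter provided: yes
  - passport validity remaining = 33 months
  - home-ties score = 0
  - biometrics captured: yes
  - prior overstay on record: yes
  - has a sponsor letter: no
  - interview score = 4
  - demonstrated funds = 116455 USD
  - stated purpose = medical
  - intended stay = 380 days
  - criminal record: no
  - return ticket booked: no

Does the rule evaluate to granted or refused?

Granted

Atomic conditions:
  home-ties score ≥ 6: 0 ≥ 6 is false
  demonstrated funds ≤ 226502 USD: 116455 ≤ 226502 is true
  intended stay > 462 days: 380 > 462 is false
  passport validity remaining < 70 months: 33 < 70 is true
  biometrics captured: yes → true
  stated purpose ∈ {family, medical}: medical is in the set → true
  return ticket booked: no → false
  NOT criminal record: no → true
  invitation letter provided: yes → true
  interview score ≤ 1: 4 ≤ 1 is false
  NOT prior overstay on record: yes → false
  has a sponsor letter: no → false
  home-ties score > 1: 0 > 1 is false
  prior overstay on record: yes → true
  criminal record: no → false
  intended stay ≥ 397 days: 380 ≥ 397 is false
  intended stay < 489 days: 380 < 489 is true
  demonstrated funds < 117605 USD: 116455 < 117605 is true
  intended stay ≥ 270 days: 380 ≥ 270 is true
Combine:
[1.1.1.1] false AND true = false
[1.1.1.2] false OR true = true
[1.1.1.3] exactly-one(true, true) = false
[1.1.1] false AND true AND false = false
[1.1.2.1.1.2] true OR true = true
[1.1.2.1.1] false OR true = true
[1.1.2.1.2] false OR false OR false = false
[1.1.2.1] true OR false = true
[1.1.2] NOT true = false
[1.1.3.1.1] false OR true = true
[1.1.3.1] NOT true = false
[1.1.3.2] true OR false = true
[1.1.3.3] false AND true = false
[1.1.3] false AND true AND false = false
[1.1] false AND false AND false = false
[1] NOT false = true
[2] true → true = true
[root] true AND true = true
Overall: true → granted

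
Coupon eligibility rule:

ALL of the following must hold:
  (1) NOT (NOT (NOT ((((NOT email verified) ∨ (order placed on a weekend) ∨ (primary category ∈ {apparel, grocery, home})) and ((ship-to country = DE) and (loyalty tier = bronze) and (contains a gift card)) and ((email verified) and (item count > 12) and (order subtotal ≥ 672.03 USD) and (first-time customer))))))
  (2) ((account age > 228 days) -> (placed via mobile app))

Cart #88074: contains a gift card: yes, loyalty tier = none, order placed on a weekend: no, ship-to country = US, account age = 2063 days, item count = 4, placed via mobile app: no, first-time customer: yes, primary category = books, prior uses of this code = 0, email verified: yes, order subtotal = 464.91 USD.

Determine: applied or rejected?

Rejected

Atomic conditions:
  NOT email verified: yes → false
  order placed on a weekend: no → false
  primary category ∈ {apparel, grocery, home}: books is not in the set → false
  ship-to country = DE: US == DE is false
  loyalty tier = bronze: none == bronze is false
  contains a gift card: yes → true
  email verified: yes → true
  item count > 12: 4 > 12 is false
  order subtotal ≥ 672.03 USD: 464.91 ≥ 672.03 is false
  first-time customer: yes → true
  account age > 228 days: 2063 > 228 is true
  placed via mobile app: no → false
Combine:
[1.1.1.1.1] false OR false OR false = false
[1.1.1.1.2] false AND false AND true = false
[1.1.1.1.3] true AND false AND false AND true = false
[1.1.1.1] false AND false AND false = false
[1.1.1] NOT false = true
[1.1] NOT true = false
[1] NOT false = true
[2] true → false = false
[root] true AND false = false
Overall: false → rejected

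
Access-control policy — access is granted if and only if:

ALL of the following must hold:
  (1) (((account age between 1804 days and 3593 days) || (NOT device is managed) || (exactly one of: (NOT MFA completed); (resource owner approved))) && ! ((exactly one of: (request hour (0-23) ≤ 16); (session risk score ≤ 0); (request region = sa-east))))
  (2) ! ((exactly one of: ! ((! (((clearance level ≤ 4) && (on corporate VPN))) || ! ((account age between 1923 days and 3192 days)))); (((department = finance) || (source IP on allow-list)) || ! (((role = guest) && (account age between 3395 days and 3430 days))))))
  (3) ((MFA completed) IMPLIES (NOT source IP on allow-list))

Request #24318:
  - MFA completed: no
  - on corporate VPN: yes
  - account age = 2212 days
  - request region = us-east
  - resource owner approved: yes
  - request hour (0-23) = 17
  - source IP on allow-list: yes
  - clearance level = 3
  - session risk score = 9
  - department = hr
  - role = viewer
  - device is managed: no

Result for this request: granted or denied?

Granted

Atomic conditions:
  account age between 1804 days and 3593 days: 2212 in [1804, 3593] is true
  NOT device is managed: no → true
  NOT MFA completed: no → true
  resource owner approved: yes → true
  request hour (0-23) ≤ 16: 17 ≤ 16 is false
  session risk score ≤ 0: 9 ≤ 0 is false
  request region = sa-east: us-east == sa-east is false
  clearance level ≤ 4: 3 ≤ 4 is true
  on corporate VPN: yes → true
  account age between 1923 days and 3192 days: 2212 in [1923, 3192] is true
  department = finance: hr == finance is false
  source IP on allow-list: yes → true
  role = guest: viewer == guest is false
  account age between 3395 days and 3430 days: 2212 in [3395, 3430] is false
  MFA completed: no → false
  NOT source IP on allow-list: yes → false
Combine:
[1.1.3] exactly-one(true, true) = false
[1.1] true OR true OR false = true
[1.2.1] exactly-one(false, false, false) = false
[1.2] NOT false = true
[1] true AND true = true
[2.1.1.1.1.1] true AND true = true
[2.1.1.1.1] NOT true = false
[2.1.1.1.2] NOT true = false
[2.1.1.1] false OR false = false
[2.1.1] NOT false = true
[2.1.2.1] false OR true = true
[2.1.2.2.1] false AND false = false
[2.1.2.2] NOT false = true
[2.1.2] true OR true = true
[2.1] exactly-one(true, true) = false
[2] NOT false = true
[3] false → false (antecedent false ⇒ implication holds) = true
[root] true AND true AND true = true
Overall: true → granted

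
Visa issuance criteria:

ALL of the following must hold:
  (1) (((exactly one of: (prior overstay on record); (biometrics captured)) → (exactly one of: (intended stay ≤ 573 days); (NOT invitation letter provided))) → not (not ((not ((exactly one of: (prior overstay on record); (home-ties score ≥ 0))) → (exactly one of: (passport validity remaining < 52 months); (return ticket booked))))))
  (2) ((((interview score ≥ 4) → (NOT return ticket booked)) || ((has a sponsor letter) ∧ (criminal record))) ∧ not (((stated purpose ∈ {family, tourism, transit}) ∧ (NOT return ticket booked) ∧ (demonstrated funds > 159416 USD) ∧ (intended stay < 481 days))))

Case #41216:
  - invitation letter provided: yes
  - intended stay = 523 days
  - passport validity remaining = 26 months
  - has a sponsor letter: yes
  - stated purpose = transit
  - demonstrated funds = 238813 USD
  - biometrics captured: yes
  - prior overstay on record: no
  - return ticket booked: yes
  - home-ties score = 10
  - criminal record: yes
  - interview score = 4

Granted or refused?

Granted

Atomic conditions:
  prior overstay on record: no → false
  biometrics captured: yes → true
  intended stay ≤ 573 days: 523 ≤ 573 is true
  NOT invitation letter provided: yes → false
  home-ties score ≥ 0: 10 ≥ 0 is true
  passport validity remaining < 52 months: 26 < 52 is true
  return ticket booked: yes → true
  interview score ≥ 4: 4 ≥ 4 is true
  NOT return ticket booked: yes → false
  has a sponsor letter: yes → true
  criminal record: yes → true
  stated purpose ∈ {family, tourism, transit}: transit is in the set → true
  demonstrated funds > 159416 USD: 238813 > 159416 is true
  intended stay < 481 days: 523 < 481 is false
Combine:
[1.1.1] exactly-one(false, true) = true
[1.1.2] exactly-one(true, false) = true
[1.1] true → true = true
[1.2.1.1.1.1] exactly-one(false, true) = true
[1.2.1.1.1] NOT true = false
[1.2.1.1.2] exactly-one(true, true) = false
[1.2.1.1] false → false (antecedent false ⇒ implication holds) = true
[1.2.1] NOT true = false
[1.2] NOT false = true
[1] true → true = true
[2.1.1] true → false = false
[2.1.2] true AND true = true
[2.1] false OR true = true
[2.2.1] true AND false AND true AND false = false
[2.2] NOT false = true
[2] true AND true = true
[root] true AND true = true
Overall: true → granted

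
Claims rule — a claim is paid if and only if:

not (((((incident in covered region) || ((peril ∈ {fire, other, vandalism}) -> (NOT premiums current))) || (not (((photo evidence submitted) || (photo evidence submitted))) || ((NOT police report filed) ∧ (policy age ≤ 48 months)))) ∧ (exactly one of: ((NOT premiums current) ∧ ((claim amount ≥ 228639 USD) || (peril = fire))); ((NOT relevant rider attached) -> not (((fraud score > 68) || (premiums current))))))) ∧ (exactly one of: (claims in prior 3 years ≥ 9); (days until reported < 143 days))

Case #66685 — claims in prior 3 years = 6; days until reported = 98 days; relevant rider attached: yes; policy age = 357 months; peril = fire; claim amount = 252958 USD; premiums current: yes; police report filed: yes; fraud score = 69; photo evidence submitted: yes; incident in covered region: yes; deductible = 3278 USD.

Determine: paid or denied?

Denied

Atomic conditions:
  incident in covered region: yes → true
  peril ∈ {fire, other, vandalism}: fire is in the set → true
  NOT premiums current: yes → false
  photo evidence submitted: yes → true
  NOT police report filed: yes → false
  policy age ≤ 48 months: 357 ≤ 48 is false
  claim amount ≥ 228639 USD: 252958 ≥ 228639 is true
  peril = fire: fire == fire is true
  NOT relevant rider attached: yes → false
  fraud score > 68: 69 > 68 is true
  premiums current: yes → true
  claims in prior 3 years ≥ 9: 6 ≥ 9 is false
  days until reported < 143 days: 98 < 143 is true
Combine:
[1.1.1.1.2] true → false = false
[1.1.1.1] true OR false = true
[1.1.1.2.1.1] true OR true = true
[1.1.1.2.1] NOT true = false
[1.1.1.2.2] false AND false = false
[1.1.1.2] false OR false = false
[1.1.1] true OR false = true
[1.1.2.1.2] true OR true = true
[1.1.2.1] false AND true = false
[1.1.2.2.2.1] true OR true = true
[1.1.2.2.2] NOT true = false
[1.1.2.2] false → false (antecedent false ⇒ implication holds) = true
[1.1.2] exactly-one(false, true) = true
[1.1] true AND true = true
[1] NOT true = false
[2] exactly-one(false, true) = true
[root] false AND true = false
Overall: false → denied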